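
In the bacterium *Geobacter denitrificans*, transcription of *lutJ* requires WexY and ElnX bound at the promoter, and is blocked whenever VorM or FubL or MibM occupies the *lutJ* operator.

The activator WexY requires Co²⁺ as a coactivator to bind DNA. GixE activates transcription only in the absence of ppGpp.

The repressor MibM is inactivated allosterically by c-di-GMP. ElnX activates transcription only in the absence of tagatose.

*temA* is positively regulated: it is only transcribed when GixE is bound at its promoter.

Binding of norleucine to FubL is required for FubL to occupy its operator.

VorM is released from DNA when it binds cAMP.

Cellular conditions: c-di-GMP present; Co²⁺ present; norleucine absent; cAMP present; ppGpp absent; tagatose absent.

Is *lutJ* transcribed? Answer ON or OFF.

ON

Co²⁺ is present, so WexY is active.
Tagatose is absent, so ElnX is active.
cAMP is present, so VorM is inactive.
Norleucine is absent, so FubL is inactive.
c-di-GMP is present, so MibM is inactive.
No repressor is bound and WexY and ElnX are active, so *lutJ* is transcribed.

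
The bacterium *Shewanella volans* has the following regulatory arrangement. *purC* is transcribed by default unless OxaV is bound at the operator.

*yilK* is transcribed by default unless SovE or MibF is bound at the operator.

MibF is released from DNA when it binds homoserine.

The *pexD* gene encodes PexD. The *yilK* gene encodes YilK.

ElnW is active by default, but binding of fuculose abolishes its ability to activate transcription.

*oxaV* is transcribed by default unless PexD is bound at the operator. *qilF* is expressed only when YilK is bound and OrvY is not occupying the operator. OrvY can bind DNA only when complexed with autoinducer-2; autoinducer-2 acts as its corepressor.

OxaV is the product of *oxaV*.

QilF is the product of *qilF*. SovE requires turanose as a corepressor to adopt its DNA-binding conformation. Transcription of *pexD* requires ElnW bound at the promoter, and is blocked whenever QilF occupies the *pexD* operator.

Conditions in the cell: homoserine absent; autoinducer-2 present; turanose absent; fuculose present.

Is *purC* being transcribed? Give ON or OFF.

Turanose is absent, so SovE is inactive.
Homoserine is absent, so MibF is active.
With repressor MibF bound, *yilK* is not transcribed.
So YilK is not produced.
Autoinducer-2 is present, so OrvY is active.
With repressor OrvY bound, *qilF* is not transcribed.
So QilF is not produced.
Fuculose is present, so ElnW is inactive.
Required activator ElnW is absent, so *pexD* is not transcribed.
So PexD is not produced.
With no repressor bound, *oxaV* is transcribed.
So OxaV is produced and active.
With repressor OxaV bound, *purC* is not transcribed.

OFF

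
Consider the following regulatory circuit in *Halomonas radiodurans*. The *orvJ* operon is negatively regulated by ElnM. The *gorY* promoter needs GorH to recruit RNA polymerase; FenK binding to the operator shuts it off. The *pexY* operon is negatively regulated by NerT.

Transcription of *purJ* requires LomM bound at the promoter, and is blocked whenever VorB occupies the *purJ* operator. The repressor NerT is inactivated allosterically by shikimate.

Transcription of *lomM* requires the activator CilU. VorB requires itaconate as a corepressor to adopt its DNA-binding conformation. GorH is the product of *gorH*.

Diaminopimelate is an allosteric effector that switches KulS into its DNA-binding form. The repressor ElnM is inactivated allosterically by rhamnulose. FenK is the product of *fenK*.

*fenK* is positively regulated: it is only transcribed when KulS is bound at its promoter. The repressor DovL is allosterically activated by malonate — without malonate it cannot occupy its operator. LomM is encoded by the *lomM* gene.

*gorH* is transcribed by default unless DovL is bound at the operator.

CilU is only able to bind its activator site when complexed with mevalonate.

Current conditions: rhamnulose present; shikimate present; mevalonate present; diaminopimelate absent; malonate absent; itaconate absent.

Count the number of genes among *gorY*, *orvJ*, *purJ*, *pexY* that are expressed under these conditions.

Malonate is absent, so DovL is inactive.
With no repressor bound, *gorH* is transcribed.
So GorH is produced and active.
Diaminopimelate is absent, so KulS is inactive.
Required activator KulS is absent, so *fenK* is not transcribed.
So FenK is not produced.
No repressor is bound and GorH is active, so *gorY* is transcribed.
→ *gorY* is ON.
Rhamnulose is present, so ElnM is inactive.
With no repressor bound, *orvJ* is transcribed.
→ *orvJ* is ON.
Itaconate is absent, so VorB is inactive.
Mevalonate is present, so CilU is active.
No repressor is bound and CilU is active, so *lomM* is transcribed.
So LomM is produced and active.
No repressor is bound and LomM is active, so *purJ* is transcribed.
→ *purJ* is ON.
Shikimate is present, so NerT is inactive.
With no repressor bound, *pexY* is transcribed.
→ *pexY* is ON.
4 of the 4 genes are transcribed.

4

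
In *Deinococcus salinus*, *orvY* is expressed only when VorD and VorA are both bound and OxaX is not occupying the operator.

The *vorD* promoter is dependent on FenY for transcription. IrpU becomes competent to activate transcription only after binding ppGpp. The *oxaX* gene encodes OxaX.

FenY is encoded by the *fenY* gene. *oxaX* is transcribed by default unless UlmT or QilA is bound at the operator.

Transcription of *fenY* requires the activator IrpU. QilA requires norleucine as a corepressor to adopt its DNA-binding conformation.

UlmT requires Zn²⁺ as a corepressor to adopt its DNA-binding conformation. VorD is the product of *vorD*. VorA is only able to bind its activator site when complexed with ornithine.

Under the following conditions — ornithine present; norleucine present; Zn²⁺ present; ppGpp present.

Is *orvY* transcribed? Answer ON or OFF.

ppGpp is present, so IrpU is active.
No repressor is bound and IrpU is active, so *fenY* is transcribed.
So FenY is produced and active.
No repressor is bound and FenY is active, so *vorD* is transcribed.
So VorD is produced and active.
Ornithine is present, so VorA is active.
Zn²⁺ is present, so UlmT is active.
Norleucine is present, so QilA is active.
With repressor UlmT bound, *oxaX* is not transcribed.
So OxaX is not produced.
No repressor is bound and VorD and VorA are active, so *orvY* is transcribed.

ON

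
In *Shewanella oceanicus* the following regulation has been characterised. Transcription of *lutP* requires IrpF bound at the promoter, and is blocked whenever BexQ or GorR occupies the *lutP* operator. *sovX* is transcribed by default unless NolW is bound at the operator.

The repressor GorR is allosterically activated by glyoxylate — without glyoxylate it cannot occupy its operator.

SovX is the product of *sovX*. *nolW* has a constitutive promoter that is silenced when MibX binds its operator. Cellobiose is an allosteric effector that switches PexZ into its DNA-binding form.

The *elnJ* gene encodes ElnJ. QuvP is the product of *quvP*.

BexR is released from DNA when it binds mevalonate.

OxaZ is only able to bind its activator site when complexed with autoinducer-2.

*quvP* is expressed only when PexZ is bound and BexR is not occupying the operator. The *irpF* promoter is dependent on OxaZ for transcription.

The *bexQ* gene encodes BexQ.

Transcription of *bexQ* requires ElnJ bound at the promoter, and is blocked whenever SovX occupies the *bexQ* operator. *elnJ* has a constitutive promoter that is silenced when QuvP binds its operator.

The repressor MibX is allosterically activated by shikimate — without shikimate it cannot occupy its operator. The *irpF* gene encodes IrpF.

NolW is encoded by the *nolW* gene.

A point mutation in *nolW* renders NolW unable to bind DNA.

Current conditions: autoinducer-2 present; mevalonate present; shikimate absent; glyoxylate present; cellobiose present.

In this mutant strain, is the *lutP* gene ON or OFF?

OFF

NolW is non-functional in this strain, so it has no effect.
With no repressor bound, *sovX* is transcribed.
So SovX is produced and active.
Cellobiose is present, so PexZ is active.
Mevalonate is present, so BexR is inactive.
No repressor is bound and PexZ is active, so *quvP* is transcribed.
So QuvP is produced and active.
With repressor QuvP bound, *elnJ* is not transcribed.
So ElnJ is not produced.
With repressor SovX bound, *bexQ* is not transcribed.
So BexQ is not produced.
Glyoxylate is present, so GorR is active.
Autoinducer-2 is present, so OxaZ is active.
No repressor is bound and OxaZ is active, so *irpF* is transcribed.
So IrpF is produced and active.
With repressor GorR bound, *lutP* is not transcribed.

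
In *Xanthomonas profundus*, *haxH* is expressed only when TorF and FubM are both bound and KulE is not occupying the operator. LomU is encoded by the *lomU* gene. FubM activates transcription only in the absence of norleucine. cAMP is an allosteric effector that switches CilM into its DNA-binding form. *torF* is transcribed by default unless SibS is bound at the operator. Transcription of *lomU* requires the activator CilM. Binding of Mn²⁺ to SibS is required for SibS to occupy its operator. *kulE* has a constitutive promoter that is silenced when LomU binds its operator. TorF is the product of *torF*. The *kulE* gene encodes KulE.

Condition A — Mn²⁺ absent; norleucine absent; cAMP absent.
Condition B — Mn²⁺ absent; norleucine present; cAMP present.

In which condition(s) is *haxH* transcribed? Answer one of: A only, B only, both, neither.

neither

Condition A:
Mn²⁺ is absent, so SibS is inactive.
With no repressor bound, *torF* is transcribed.
So TorF is produced and active.
Norleucine is absent, so FubM is active.
cAMP is absent, so CilM is inactive.
Required activator CilM is absent, so *lomU* is not transcribed.
So LomU is not produced.
With no repressor bound, *kulE* is transcribed.
So KulE is produced and active.
With repressor KulE bound, *haxH* is not transcribed.
→ *haxH* is OFF in A.
Condition B:
Mn²⁺ is absent, so SibS is inactive.
With no repressor bound, *torF* is transcribed.
So TorF is produced and active.
Norleucine is present, so FubM is inactive.
cAMP is present, so CilM is active.
No repressor is bound and CilM is active, so *lomU* is transcribed.
So LomU is produced and active.
With repressor LomU bound, *kulE* is not transcribed.
So KulE is not produced.
Required activator FubM is absent, so *haxH* is not transcribed.
→ *haxH* is OFF in B.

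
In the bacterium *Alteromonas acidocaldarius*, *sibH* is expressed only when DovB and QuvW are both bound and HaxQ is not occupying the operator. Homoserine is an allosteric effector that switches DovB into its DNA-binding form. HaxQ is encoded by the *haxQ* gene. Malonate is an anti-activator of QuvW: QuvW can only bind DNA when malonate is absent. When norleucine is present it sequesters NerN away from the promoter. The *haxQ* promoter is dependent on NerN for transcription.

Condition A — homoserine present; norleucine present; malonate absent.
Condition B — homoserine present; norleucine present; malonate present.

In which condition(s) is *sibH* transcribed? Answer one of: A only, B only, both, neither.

A only

Condition A:
Homoserine is present, so DovB is active.
Norleucine is present, so NerN is inactive.
Required activator NerN is absent, so *haxQ* is not transcribed.
So HaxQ is not produced.
Malonate is absent, so QuvW is active.
No repressor is bound and DovB and QuvW are active, so *sibH* is transcribed.
→ *sibH* is ON in A.
Condition B:
Homoserine is present, so DovB is active.
Norleucine is present, so NerN is inactive.
Required activator NerN is absent, so *haxQ* is not transcribed.
So HaxQ is not produced.
Malonate is present, so QuvW is inactive.
Required activator QuvW is absent, so *sibH* is not transcribed.
→ *sibH* is OFF in B.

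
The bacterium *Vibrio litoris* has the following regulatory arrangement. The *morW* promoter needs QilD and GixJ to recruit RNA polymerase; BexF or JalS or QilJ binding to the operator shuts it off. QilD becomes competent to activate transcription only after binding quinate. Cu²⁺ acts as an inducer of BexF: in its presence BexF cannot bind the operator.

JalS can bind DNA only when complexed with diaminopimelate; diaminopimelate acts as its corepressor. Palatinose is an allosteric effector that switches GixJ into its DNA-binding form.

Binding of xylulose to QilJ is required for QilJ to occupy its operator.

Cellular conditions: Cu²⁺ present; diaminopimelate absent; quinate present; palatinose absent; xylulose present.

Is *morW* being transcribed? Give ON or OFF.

Quinate is present, so QilD is active.
Palatinose is absent, so GixJ is inactive.
Cu²⁺ is present, so BexF is inactive.
Diaminopimelate is absent, so JalS is inactive.
Xylulose is present, so QilJ is active.
With repressor QilJ bound, *morW* is not transcribed.

OFF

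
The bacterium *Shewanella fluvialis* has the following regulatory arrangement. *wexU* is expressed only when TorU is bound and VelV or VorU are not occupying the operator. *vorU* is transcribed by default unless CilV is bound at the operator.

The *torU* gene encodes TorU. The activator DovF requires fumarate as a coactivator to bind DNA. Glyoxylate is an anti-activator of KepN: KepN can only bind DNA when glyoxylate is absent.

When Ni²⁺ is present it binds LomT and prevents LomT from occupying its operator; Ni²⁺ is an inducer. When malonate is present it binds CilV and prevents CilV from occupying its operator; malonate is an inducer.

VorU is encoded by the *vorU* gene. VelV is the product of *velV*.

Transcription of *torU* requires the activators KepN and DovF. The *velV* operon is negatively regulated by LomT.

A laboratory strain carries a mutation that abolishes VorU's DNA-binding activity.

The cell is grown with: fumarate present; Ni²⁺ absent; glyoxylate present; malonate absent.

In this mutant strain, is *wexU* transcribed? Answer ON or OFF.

OFF

Ni²⁺ is absent, so LomT is active.
With repressor LomT bound, *velV* is not transcribed.
So VelV is not produced.
VorU is non-functional in this strain, so it has no effect.
Glyoxylate is present, so KepN is inactive.
Fumarate is present, so DovF is active.
Required activator KepN is absent, so *torU* is not transcribed.
So TorU is not produced.
Required activator TorU is absent, so *wexU* is not transcribed.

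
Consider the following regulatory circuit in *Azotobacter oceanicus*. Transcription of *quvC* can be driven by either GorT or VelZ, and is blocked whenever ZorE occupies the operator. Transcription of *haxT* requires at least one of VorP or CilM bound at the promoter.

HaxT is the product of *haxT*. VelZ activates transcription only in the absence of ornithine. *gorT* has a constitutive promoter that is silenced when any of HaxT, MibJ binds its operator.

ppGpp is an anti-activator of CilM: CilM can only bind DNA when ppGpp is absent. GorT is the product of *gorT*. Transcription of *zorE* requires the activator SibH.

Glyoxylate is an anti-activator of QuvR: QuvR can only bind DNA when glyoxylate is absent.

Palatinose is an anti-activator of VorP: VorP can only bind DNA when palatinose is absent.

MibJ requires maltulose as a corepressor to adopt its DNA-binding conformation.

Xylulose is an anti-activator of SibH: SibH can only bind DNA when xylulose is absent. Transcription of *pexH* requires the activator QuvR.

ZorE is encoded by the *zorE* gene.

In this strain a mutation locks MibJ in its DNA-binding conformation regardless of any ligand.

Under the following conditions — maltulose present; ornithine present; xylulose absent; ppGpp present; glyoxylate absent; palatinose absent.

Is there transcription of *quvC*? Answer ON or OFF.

OFF

Palatinose is absent, so VorP is active.
ppGpp is present, so CilM is inactive.
Activator VorP is present, so *haxT* is transcribed.
So HaxT is produced and active.
MibJ is constitutively active in this strain.
With repressor HaxT bound, *gorT* is not transcribed.
So GorT is not produced.
Ornithine is present, so VelZ is inactive.
Xylulose is absent, so SibH is active.
No repressor is bound and SibH is active, so *zorE* is transcribed.
So ZorE is produced and active.
With repressor ZorE bound, *quvC* is not transcribed.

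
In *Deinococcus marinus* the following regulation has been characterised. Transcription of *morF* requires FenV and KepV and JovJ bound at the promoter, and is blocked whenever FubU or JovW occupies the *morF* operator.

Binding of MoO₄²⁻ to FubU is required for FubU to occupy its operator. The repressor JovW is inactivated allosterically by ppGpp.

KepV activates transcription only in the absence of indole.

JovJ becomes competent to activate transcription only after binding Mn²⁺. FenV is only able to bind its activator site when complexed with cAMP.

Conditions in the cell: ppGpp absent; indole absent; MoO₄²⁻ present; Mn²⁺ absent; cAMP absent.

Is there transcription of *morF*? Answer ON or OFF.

cAMP is absent, so FenV is inactive.
MoO₄²⁻ is present, so FubU is active.
Indole is absent, so KepV is active.
ppGpp is absent, so JovW is active.
Mn²⁺ is absent, so JovJ is inactive.
With repressor FubU bound, *morF* is not transcribed.

OFF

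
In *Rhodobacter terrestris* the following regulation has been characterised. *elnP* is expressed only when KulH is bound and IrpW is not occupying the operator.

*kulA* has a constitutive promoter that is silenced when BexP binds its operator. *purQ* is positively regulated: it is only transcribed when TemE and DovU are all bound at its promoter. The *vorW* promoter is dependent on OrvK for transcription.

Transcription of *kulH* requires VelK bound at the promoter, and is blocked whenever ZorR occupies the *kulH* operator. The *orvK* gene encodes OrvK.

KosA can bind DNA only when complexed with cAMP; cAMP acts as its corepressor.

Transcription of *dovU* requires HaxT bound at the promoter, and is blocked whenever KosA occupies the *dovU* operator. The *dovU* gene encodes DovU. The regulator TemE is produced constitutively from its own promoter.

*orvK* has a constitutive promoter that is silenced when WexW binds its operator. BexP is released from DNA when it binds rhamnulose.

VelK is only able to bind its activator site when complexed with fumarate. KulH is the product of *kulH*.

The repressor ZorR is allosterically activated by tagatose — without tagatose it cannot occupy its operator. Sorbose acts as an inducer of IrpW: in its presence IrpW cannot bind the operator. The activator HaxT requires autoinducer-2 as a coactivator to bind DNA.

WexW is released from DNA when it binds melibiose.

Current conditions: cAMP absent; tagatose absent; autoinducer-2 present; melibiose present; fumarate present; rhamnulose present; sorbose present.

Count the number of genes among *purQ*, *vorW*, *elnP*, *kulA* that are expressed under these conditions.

4

TemE is produced constitutively and is active.
cAMP is absent, so KosA is inactive.
Autoinducer-2 is present, so HaxT is active.
No repressor is bound and HaxT is active, so *dovU* is transcribed.
So DovU is produced and active.
No repressor is bound and TemE and DovU are active, so *purQ* is transcribed.
→ *purQ* is ON.
Melibiose is present, so WexW is inactive.
With no repressor bound, *orvK* is transcribed.
So OrvK is produced and active.
No repressor is bound and OrvK is active, so *vorW* is transcribed.
→ *vorW* is ON.
Tagatose is absent, so ZorR is inactive.
Fumarate is present, so VelK is active.
No repressor is bound and VelK is active, so *kulH* is transcribed.
So KulH is produced and active.
Sorbose is present, so IrpW is inactive.
No repressor is bound and KulH is active, so *elnP* is transcribed.
→ *elnP* is ON.
Rhamnulose is present, so BexP is inactive.
With no repressor bound, *kulA* is transcribed.
→ *kulA* is ON.
4 of the 4 genes are transcribed.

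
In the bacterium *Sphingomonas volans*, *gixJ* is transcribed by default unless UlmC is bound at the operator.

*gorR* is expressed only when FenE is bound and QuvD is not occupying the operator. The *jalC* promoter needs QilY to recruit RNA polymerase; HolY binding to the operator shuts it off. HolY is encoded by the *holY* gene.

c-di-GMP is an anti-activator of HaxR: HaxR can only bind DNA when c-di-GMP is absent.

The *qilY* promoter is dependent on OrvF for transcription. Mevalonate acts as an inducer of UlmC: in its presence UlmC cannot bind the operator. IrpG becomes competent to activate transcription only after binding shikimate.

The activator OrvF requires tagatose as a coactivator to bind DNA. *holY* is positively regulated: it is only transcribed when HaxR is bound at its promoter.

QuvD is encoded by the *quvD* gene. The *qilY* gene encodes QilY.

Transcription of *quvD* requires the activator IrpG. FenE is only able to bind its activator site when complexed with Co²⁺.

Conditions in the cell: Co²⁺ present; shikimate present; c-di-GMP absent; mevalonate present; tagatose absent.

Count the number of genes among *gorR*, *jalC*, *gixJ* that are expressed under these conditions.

1

Shikimate is present, so IrpG is active.
No repressor is bound and IrpG is active, so *quvD* is transcribed.
So QuvD is produced and active.
Co²⁺ is present, so FenE is active.
With repressor QuvD bound, *gorR* is not transcribed.
→ *gorR* is OFF.
Tagatose is absent, so OrvF is inactive.
Required activator OrvF is absent, so *qilY* is not transcribed.
So QilY is not produced.
c-di-GMP is absent, so HaxR is active.
No repressor is bound and HaxR is active, so *holY* is transcribed.
So HolY is produced and active.
With repressor HolY bound, *jalC* is not transcribed.
→ *jalC* is OFF.
Mevalonate is present, so UlmC is inactive.
With no repressor bound, *gixJ* is transcribed.
→ *gixJ* is ON.
1 of the 3 genes is transcribed.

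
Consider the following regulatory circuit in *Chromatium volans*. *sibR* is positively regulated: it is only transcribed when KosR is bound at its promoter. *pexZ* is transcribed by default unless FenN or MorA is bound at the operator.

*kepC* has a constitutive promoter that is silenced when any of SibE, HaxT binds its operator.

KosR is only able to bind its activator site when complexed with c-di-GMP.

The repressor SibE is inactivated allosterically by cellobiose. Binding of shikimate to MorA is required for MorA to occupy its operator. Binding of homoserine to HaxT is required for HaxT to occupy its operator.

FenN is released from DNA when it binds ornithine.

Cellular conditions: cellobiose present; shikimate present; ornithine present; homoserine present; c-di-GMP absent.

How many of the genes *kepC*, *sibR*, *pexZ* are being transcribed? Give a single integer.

Cellobiose is present, so SibE is inactive.
Homoserine is present, so HaxT is active.
With repressor HaxT bound, *kepC* is not transcribed.
→ *kepC* is OFF.
c-di-GMP is absent, so KosR is inactive.
Required activator KosR is absent, so *sibR* is not transcribed.
→ *sibR* is OFF.
Ornithine is present, so FenN is inactive.
Shikimate is present, so MorA is active.
With repressor MorA bound, *pexZ* is not transcribed.
→ *pexZ* is OFF.
0 of the 3 genes are transcribed.

0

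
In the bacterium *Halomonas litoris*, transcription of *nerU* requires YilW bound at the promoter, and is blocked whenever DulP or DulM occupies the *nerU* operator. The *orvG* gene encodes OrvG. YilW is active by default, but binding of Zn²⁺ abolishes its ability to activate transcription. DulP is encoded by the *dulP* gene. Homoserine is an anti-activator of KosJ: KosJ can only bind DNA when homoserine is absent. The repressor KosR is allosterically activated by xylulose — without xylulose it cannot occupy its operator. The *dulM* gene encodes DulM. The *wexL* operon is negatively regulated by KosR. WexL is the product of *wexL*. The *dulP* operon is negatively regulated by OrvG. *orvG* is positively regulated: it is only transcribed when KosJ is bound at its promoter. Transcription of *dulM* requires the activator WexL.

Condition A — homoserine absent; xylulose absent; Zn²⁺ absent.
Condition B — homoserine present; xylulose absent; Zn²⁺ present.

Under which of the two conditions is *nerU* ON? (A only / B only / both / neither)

neither

Condition A:
Homoserine is absent, so KosJ is active.
No repressor is bound and KosJ is active, so *orvG* is transcribed.
So OrvG is produced and active.
With repressor OrvG bound, *dulP* is not transcribed.
So DulP is not produced.
Xylulose is absent, so KosR is inactive.
With no repressor bound, *wexL* is transcribed.
So WexL is produced and active.
No repressor is bound and WexL is active, so *dulM* is transcribed.
So DulM is produced and active.
Zn²⁺ is absent, so YilW is active.
With repressor DulM bound, *nerU* is not transcribed.
→ *nerU* is OFF in A.
Condition B:
Homoserine is present, so KosJ is inactive.
Required activator KosJ is absent, so *orvG* is not transcribed.
So OrvG is not produced.
With no repressor bound, *dulP* is transcribed.
So DulP is produced and active.
Xylulose is absent, so KosR is inactive.
With no repressor bound, *wexL* is transcribed.
So WexL is produced and active.
No repressor is bound and WexL is active, so *dulM* is transcribed.
So DulM is produced and active.
Zn²⁺ is present, so YilW is inactive.
With repressor DulP bound, *nerU* is not transcribed.
→ *nerU* is OFF in B.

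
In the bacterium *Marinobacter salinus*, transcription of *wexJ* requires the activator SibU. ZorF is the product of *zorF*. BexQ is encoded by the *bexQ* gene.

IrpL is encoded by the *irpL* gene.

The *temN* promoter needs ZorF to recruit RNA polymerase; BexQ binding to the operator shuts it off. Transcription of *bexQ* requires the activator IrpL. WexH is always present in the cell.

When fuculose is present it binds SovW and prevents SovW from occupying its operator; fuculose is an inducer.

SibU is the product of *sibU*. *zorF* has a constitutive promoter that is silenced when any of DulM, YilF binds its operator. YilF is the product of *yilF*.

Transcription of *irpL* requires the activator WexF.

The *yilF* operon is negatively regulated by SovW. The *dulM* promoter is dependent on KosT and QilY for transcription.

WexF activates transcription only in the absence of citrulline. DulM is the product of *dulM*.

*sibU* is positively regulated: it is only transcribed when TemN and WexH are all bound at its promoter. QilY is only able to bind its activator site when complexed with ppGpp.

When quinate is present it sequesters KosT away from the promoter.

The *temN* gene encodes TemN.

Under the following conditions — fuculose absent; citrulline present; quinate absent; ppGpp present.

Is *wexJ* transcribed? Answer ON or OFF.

Quinate is absent, so KosT is active.
ppGpp is present, so QilY is active.
No repressor is bound and KosT and QilY are active, so *dulM* is transcribed.
So DulM is produced and active.
Fuculose is absent, so SovW is active.
With repressor SovW bound, *yilF* is not transcribed.
So YilF is not produced.
With repressor DulM bound, *zorF* is not transcribed.
So ZorF is not produced.
Citrulline is present, so WexF is inactive.
Required activator WexF is absent, so *irpL* is not transcribed.
So IrpL is not produced.
Required activator IrpL is absent, so *bexQ* is not transcribed.
So BexQ is not produced.
Required activator ZorF is absent, so *temN* is not transcribed.
So TemN is not produced.
WexH is produced constitutively and is active.
Required activator TemN is absent, so *sibU* is not transcribed.
So SibU is not produced.
Required activator SibU is absent, so *wexJ* is not transcribed.

OFF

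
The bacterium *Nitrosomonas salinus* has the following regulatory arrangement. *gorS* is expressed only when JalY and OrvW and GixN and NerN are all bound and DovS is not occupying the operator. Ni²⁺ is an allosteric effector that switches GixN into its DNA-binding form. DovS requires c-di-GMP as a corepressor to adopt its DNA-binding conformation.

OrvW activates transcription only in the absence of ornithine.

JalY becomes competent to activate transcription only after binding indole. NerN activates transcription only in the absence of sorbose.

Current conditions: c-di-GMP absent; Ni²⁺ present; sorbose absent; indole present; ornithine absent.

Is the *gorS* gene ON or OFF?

ON

Indole is present, so JalY is active.
c-di-GMP is absent, so DovS is inactive.
Ornithine is absent, so OrvW is active.
Ni²⁺ is present, so GixN is active.
Sorbose is absent, so NerN is active.
No repressor is bound and JalY and OrvW and GixN and NerN are active, so *gorS* is transcribed.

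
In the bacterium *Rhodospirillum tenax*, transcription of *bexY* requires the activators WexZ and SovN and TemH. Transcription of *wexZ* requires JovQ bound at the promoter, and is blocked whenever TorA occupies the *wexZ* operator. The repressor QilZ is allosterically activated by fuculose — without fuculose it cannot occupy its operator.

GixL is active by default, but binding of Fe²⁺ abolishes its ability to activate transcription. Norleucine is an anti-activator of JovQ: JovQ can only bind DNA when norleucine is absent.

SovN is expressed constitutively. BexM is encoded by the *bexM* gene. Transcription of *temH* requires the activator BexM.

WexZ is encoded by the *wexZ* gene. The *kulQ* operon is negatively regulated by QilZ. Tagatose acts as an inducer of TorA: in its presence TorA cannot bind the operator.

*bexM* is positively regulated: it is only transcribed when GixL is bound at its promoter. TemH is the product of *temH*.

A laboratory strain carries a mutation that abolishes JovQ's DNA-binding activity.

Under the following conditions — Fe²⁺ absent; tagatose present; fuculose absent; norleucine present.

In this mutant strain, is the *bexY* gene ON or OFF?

OFF

Tagatose is present, so TorA is inactive.
JovQ is non-functional in this strain, so it has no effect.
Required activator JovQ is absent, so *wexZ* is not transcribed.
So WexZ is not produced.
SovN is produced constitutively and is active.
Fe²⁺ is absent, so GixL is active.
No repressor is bound and GixL is active, so *bexM* is transcribed.
So BexM is produced and active.
No repressor is bound and BexM is active, so *temH* is transcribed.
So TemH is produced and active.
Required activator WexZ is absent, so *bexY* is not transcribed.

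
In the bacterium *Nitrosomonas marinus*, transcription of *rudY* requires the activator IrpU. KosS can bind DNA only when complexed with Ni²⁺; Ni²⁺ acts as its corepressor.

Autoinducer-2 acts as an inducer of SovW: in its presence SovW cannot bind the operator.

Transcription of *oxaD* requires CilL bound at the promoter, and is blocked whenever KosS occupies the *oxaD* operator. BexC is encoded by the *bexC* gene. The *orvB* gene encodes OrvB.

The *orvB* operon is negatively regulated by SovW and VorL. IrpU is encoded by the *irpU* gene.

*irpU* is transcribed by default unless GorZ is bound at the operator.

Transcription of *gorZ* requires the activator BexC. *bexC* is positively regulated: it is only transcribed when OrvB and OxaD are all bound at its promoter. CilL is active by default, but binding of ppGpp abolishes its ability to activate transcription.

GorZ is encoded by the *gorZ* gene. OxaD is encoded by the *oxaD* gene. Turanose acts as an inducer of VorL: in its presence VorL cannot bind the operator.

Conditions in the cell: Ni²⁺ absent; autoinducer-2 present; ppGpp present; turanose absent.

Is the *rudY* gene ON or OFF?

ON

Autoinducer-2 is present, so SovW is inactive.
Turanose is absent, so VorL is active.
With repressor VorL bound, *orvB* is not transcribed.
So OrvB is not produced.
ppGpp is present, so CilL is inactive.
Ni²⁺ is absent, so KosS is inactive.
Required activator CilL is absent, so *oxaD* is not transcribed.
So OxaD is not produced.
Required activator OrvB is absent, so *bexC* is not transcribed.
So BexC is not produced.
Required activator BexC is absent, so *gorZ* is not transcribed.
So GorZ is not produced.
With no repressor bound, *irpU* is transcribed.
So IrpU is produced and active.
No repressor is bound and IrpU is active, so *rudY* is transcribed.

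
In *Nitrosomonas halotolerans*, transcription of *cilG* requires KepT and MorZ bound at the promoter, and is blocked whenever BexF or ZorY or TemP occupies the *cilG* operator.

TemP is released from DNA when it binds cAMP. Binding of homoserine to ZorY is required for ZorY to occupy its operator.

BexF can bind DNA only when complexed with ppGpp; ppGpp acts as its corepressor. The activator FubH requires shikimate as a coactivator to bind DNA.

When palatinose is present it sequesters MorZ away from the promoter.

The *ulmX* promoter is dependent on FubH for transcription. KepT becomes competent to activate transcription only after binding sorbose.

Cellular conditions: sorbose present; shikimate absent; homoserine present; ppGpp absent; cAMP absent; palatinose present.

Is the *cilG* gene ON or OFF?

OFF

ppGpp is absent, so BexF is inactive.
Sorbose is present, so KepT is active.
Homoserine is present, so ZorY is active.
Palatinose is present, so MorZ is inactive.
cAMP is absent, so TemP is active.
With repressor ZorY bound, *cilG* is not transcribed.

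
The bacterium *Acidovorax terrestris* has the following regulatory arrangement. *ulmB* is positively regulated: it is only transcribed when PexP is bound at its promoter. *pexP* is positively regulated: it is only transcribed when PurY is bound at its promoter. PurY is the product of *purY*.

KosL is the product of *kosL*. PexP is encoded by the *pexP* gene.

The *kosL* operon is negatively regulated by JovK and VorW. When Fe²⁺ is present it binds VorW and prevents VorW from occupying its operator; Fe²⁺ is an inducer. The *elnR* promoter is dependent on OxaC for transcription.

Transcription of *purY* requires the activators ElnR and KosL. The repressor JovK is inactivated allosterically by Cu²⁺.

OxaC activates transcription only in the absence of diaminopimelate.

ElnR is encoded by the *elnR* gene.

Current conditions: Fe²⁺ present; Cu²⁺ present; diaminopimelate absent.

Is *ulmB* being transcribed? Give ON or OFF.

Diaminopimelate is absent, so OxaC is active.
No repressor is bound and OxaC is active, so *elnR* is transcribed.
So ElnR is produced and active.
Cu²⁺ is present, so JovK is inactive.
Fe²⁺ is present, so VorW is inactive.
With no repressor bound, *kosL* is transcribed.
So KosL is produced and active.
No repressor is bound and ElnR and KosL are active, so *purY* is transcribed.
So PurY is produced and active.
No repressor is bound and PurY is active, so *pexP* is transcribed.
So PexP is produced and active.
No repressor is bound and PexP is active, so *ulmB* is transcribed.

ON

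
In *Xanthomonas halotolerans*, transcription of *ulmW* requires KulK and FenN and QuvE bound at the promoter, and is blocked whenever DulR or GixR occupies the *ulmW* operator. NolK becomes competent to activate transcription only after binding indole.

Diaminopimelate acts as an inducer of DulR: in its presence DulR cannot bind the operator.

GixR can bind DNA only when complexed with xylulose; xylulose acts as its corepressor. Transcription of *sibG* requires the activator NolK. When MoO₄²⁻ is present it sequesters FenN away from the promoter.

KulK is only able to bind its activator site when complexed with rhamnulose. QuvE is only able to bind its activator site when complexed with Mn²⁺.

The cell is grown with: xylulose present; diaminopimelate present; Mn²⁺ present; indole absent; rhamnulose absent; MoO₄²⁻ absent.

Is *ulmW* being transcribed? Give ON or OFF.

OFF

Rhamnulose is absent, so KulK is inactive.
MoO₄²⁻ is absent, so FenN is active.
Diaminopimelate is present, so DulR is inactive.
Mn²⁺ is present, so QuvE is active.
Xylulose is present, so GixR is active.
With repressor GixR bound, *ulmW* is not transcribed.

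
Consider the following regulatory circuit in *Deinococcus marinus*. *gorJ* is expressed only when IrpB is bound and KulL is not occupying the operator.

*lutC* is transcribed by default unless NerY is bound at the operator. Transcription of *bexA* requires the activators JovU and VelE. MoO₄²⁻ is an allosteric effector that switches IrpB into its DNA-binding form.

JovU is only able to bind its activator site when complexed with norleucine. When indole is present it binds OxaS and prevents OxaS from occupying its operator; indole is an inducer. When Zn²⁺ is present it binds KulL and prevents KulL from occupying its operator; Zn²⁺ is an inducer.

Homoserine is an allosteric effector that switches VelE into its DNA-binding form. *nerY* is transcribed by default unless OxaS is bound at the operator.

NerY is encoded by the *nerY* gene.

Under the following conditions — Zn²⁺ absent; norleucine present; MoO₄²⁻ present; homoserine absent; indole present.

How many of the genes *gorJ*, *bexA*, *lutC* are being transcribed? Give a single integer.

0

MoO₄²⁻ is present, so IrpB is active.
Zn²⁺ is absent, so KulL is active.
With repressor KulL bound, *gorJ* is not transcribed.
→ *gorJ* is OFF.
Norleucine is present, so JovU is active.
Homoserine is absent, so VelE is inactive.
Required activator VelE is absent, so *bexA* is not transcribed.
→ *bexA* is OFF.
Indole is present, so OxaS is inactive.
With no repressor bound, *nerY* is transcribed.
So NerY is produced and active.
With repressor NerY bound, *lutC* is not transcribed.
→ *lutC* is OFF.
0 of the 3 genes are transcribed.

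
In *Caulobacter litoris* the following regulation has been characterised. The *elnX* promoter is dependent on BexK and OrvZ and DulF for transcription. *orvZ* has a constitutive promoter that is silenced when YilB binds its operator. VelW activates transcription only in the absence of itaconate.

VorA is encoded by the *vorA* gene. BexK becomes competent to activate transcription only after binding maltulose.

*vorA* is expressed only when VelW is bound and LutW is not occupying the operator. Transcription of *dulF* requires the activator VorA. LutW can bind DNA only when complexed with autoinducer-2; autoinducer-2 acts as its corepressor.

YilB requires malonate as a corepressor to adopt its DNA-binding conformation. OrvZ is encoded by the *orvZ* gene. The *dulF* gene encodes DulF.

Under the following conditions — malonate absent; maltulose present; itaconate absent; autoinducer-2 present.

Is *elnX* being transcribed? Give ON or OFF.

Maltulose is present, so BexK is active.
Malonate is absent, so YilB is inactive.
With no repressor bound, *orvZ* is transcribed.
So OrvZ is produced and active.
Autoinducer-2 is present, so LutW is active.
Itaconate is absent, so VelW is active.
With repressor LutW bound, *vorA* is not transcribed.
So VorA is not produced.
Required activator VorA is absent, so *dulF* is not transcribed.
So DulF is not produced.
Required activator DulF is absent, so *elnX* is not transcribed.

OFF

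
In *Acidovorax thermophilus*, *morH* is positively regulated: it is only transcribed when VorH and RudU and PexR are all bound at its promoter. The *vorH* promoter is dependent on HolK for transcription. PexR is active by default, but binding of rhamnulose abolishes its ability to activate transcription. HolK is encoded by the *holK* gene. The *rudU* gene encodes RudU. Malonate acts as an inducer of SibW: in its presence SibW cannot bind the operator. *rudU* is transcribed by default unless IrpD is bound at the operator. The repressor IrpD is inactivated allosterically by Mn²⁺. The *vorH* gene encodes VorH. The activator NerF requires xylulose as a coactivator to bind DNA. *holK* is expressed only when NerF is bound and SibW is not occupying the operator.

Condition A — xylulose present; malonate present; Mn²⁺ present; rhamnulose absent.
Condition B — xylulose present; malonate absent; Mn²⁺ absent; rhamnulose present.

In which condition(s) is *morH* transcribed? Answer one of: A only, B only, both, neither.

Condition A:
Xylulose is present, so NerF is active.
Malonate is present, so SibW is inactive.
No repressor is bound and NerF is active, so *holK* is transcribed.
So HolK is produced and active.
No repressor is bound and HolK is active, so *vorH* is transcribed.
So VorH is produced and active.
Mn²⁺ is present, so IrpD is inactive.
With no repressor bound, *rudU* is transcribed.
So RudU is produced and active.
Rhamnulose is absent, so PexR is active.
No repressor is bound and VorH and RudU and PexR are active, so *morH* is transcribed.
→ *morH* is ON in A.
Condition B:
Xylulose is present, so NerF is active.
Malonate is absent, so SibW is active.
With repressor SibW bound, *holK* is not transcribed.
So HolK is not produced.
Required activator HolK is absent, so *vorH* is not transcribed.
So VorH is not produced.
Mn²⁺ is absent, so IrpD is active.
With repressor IrpD bound, *rudU* is not transcribed.
So RudU is not produced.
Rhamnulose is present, so PexR is inactive.
Required activator VorH is absent, so *morH* is not transcribed.
→ *morH* is OFF in B.

A only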